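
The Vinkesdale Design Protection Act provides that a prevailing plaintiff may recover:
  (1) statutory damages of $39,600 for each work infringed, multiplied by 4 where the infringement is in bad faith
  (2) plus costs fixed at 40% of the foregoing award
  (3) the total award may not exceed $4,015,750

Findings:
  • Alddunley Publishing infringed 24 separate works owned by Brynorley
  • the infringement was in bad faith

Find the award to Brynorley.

Statutory damages: 24 × $39,600 = $950,400
Multiplied by 4: 4 × $950,400 = $3,801,600
Costs: 40% of $3,801,600 = $1,520,640
Award plus costs: $3,801,600 + $1,520,640 = $5,322,240
Cap at $4,015,750: $5,322,240 exceeds the cap → $4,015,750

Award: $4,015,750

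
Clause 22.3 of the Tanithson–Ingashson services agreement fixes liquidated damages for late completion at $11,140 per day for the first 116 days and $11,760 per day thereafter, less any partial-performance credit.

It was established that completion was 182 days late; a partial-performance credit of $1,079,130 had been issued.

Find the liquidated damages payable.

First 116 days: 116 × $11,140 = $1,292,240
Remaining days: (182 − 116) × $11,760 = $776,160
Accrued per-day damages: $1,292,240 + $776,160 = $2,068,400
Less partial-performance credit: $2,068,400 − $1,079,130 = $989,270

$989,270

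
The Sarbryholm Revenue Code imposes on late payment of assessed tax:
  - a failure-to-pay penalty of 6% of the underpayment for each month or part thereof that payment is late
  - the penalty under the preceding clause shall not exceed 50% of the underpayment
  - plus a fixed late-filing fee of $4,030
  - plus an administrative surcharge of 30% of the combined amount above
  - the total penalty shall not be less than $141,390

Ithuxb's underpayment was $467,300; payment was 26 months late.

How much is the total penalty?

Accrued rate: 6% × 26 = 156%, capped at 50% → 50%
Failure-to-pay penalty: 50% of $467,300 = $233,650
Penalty before surcharge: $233,650 + $4,030 = $237,680
Administrative surcharge: 30% of $237,680 = $71,304
Total penalty: $237,680 + $71,304 = $308,984
Minimum $141,390: $308,984 meets the minimum, no increase.

$308,984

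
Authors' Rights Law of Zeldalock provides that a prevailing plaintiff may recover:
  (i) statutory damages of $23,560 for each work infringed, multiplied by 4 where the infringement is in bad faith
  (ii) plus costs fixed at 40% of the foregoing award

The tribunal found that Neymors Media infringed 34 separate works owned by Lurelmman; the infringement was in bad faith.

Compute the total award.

Statutory damages: 34 × $23,560 = $801,040
Multiplied by 4: 4 × $801,040 = $3,204,160
Costs: 40% of $3,204,160 = $1,281,664
Award plus costs: $3,204,160 + $1,281,664 = $4,485,824

$4,485,824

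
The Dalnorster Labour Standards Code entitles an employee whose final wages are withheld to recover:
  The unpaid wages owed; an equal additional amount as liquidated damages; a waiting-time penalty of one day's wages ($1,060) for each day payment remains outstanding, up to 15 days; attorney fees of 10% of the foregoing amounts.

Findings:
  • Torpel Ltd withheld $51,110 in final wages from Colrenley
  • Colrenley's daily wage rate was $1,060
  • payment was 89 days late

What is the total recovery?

Liquidated damages (equal amount): $51,110
Penalty days: min(89, 15) = 15
Waiting-time penalty: 15 × $1,060 = $15,900
Subtotal: $51,110 + $51,110 + $15,900 = $118,120
Attorney fees: 10% of $118,120 = $11,812
Total award: $118,120 + $11,812 = $129,932

$129,932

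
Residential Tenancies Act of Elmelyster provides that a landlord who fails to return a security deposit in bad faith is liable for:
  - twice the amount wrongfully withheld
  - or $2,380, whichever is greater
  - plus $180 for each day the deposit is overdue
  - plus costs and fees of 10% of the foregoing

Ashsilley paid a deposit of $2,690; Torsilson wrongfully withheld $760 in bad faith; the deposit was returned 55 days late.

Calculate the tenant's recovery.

Recovery: $13,508

Doubled: 2 × $760 = $1,520
Minimum $2,380: $1,520 is below the minimum → $2,380
Late-return penalty: 55 × $180 = $9,900
Damages plus late penalty: $2,380 + $9,900 = $12,280
Costs and fees: 10% of $12,280 = $1,228
Total recovery: $12,280 + $1,228 = $13,508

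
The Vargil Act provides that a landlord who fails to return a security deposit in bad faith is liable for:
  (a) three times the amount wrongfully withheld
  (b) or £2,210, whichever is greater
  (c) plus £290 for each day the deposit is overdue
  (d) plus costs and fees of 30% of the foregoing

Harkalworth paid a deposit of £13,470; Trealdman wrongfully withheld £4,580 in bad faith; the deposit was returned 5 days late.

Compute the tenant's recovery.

Trebled: 3 × £4,580 = £13,740
Minimum £2,210: £13,740 meets the minimum, no increase.
Late-return penalty: 5 × £290 = £1,450
Damages plus late penalty: £13,740 + £1,450 = £15,190
Costs and fees: 30% of £15,190 = £4,557
Total recovery: £15,190 + £4,557 = £19,747

£19,747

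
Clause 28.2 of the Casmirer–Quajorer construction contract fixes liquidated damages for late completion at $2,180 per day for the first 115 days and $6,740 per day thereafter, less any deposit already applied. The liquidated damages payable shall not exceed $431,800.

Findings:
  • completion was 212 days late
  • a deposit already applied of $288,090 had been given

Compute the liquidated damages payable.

First 115 days: 115 × $2,180 = $250,700
Remaining days: (212 − 115) × $6,740 = $653,780
Accrued per-day damages: $250,700 + $653,780 = $904,480
Less deposit already applied: $904,480 − $288,090 = $616,390
Cap at $431,800: $616,390 exceeds the cap → $431,800

Liquidated damages: $431,800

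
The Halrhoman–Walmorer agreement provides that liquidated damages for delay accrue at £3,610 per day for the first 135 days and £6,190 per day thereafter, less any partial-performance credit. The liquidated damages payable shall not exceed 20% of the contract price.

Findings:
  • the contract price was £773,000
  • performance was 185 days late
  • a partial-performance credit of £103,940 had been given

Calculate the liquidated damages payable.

First 135 days: 135 × £3,610 = £487,350
Remaining days: (185 − 135) × £6,190 = £309,500
Accrued per-day damages: £487,350 + £309,500 = £796,850
Less partial-performance credit: £796,850 − £103,940 = £692,910
Cap: 20% of £773,000 = £154,600
Cap at £154,600: £692,910 exceeds the cap → £154,600

£154,600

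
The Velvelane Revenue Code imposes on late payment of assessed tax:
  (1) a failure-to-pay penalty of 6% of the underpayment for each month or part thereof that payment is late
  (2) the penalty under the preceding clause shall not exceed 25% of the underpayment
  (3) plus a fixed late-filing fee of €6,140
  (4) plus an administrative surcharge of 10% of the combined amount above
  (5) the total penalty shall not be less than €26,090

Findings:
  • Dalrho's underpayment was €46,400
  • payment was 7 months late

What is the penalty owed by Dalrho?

Accrued rate: 6% × 7 = 42%, capped at 25% → 25%
Failure-to-pay penalty: 25% of €46,400 = €11,600
Penalty before surcharge: €11,600 + €6,140 = €17,740
Administrative surcharge: 10% of €17,740 = €1,774
Total penalty: €17,740 + €1,774 = €19,514
Minimum €26,090: €19,514 is below the minimum → €26,090

€26,090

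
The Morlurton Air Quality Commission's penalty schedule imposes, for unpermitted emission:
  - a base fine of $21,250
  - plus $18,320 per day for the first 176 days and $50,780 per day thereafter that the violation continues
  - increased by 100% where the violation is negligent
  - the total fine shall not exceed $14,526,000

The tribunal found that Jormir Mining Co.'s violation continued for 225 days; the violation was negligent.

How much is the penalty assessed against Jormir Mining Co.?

$11,467,580

First 176 days: 176 × $18,320 = $3,224,320
Remaining days: (225 − 176) × $50,780 = $2,488,220
Per-day component: $3,224,320 + $2,488,220 = $5,712,540
Base plus per-day: $21,250 + $5,712,540 = $5,733,790
Enhancement: 100% of $5,733,790 = $5,733,790
Enhanced fine: $5,733,790 + $5,733,790 = $11,467,580
Cap at $14,526,000: $11,467,580 is within the cap, no reduction.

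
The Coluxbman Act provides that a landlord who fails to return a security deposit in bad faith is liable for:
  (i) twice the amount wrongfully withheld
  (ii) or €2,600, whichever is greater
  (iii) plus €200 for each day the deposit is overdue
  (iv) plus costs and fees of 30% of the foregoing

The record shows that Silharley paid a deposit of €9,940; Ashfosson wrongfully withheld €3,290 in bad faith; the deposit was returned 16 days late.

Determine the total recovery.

Doubled: 2 × €3,290 = €6,580
Minimum €2,600: €6,580 meets the minimum, no increase.
Late-return penalty: 16 × €200 = €3,200
Damages plus late penalty: €6,580 + €3,200 = €9,780
Costs and fees: 30% of €9,780 = €2,934
Total recovery: €9,780 + €2,934 = €12,714

€12,714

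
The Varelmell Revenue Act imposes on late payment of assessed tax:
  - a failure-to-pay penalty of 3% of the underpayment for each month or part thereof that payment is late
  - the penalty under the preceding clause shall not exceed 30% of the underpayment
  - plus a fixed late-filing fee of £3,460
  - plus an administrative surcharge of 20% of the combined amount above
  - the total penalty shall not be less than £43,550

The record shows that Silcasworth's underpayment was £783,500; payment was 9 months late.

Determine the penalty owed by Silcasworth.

£258,006

Accrued rate: 3% × 9 = 27%, capped at 30% → 27%
Failure-to-pay penalty: 27% of £783,500 = £211,545
Penalty before surcharge: £211,545 + £3,460 = £215,005
Administrative surcharge: 20% of £215,005 = £43,001
Total penalty: £215,005 + £43,001 = £258,006
Minimum £43,550: £258,006 meets the minimum, no increase.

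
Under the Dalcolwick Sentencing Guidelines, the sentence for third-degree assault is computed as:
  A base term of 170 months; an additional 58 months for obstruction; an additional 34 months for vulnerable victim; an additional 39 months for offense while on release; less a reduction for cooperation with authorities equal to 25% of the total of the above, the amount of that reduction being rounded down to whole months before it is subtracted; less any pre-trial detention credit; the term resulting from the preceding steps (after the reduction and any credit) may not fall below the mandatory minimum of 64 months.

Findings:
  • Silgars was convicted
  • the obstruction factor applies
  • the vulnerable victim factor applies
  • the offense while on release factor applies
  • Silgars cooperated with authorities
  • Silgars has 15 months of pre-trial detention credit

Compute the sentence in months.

Obstruction enhancement: +58 months
Vulnerable victim enhancement: +34 months
Offense while on release enhancement: +39 months
Adjusted term: 170 months + 58 months + 34 months + 39 months = 301 months
Cooperation with authorities reduction: 25% of 301 months = 75 months (rounded down)
After reduction: 301 − 75 = 226 months
Less pre-trial detention credit: 226 months − 15 months = 211 months
Minimum 64 months: 211 months meets the minimum, no increase.

Sentence: 211 months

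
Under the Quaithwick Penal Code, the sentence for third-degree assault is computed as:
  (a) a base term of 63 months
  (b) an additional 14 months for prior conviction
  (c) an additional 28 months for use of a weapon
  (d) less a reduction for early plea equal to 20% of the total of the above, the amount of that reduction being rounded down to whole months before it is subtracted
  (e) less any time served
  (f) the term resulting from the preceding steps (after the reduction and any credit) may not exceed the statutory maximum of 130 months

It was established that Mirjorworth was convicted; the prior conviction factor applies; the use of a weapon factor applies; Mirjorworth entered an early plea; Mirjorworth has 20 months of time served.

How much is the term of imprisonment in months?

64 months

Prior conviction enhancement: +14 months
Use of a weapon enhancement: +28 months
Adjusted term: 63 months + 14 months + 28 months = 105 months
Early plea reduction: 20% of 105 months = 21 months (rounded down)
After reduction: 105 − 21 = 84 months
Less time served: 84 months − 20 months = 64 months
Cap at 130 months: 64 months is within the cap, no reduction.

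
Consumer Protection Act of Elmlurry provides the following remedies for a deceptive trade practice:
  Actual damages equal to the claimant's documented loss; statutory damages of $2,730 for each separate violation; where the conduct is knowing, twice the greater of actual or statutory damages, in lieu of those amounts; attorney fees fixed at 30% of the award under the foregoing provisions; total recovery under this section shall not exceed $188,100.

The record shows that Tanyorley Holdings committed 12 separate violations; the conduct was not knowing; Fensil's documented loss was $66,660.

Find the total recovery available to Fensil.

Statutory damages: 12 × $2,730 = $32,760
Conduct not knowing: the in-lieu enhancement does not apply.
Actual plus statutory damages: $66,660 + $32,760 = $99,420
Attorney fees: 30% of $99,420 = $29,826
Total before cap: $99,420 + $29,826 = $129,246
Cap at $188,100: $129,246 is within the cap, no reduction.

$129,246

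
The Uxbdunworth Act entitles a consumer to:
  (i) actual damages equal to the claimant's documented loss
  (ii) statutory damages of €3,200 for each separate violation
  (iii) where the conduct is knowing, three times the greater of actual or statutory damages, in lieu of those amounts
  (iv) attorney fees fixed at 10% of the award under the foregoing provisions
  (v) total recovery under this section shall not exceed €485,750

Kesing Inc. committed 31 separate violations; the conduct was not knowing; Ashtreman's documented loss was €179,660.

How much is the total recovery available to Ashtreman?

Statutory damages: 31 × €3,200 = €99,200
Conduct not knowing: the in-lieu enhancement does not apply.
Actual plus statutory damages: €179,660 + €99,200 = €278,860
Attorney fees: 10% of €278,860 = €27,886
Total before cap: €278,860 + €27,886 = €306,746
Cap at €485,750: €306,746 is within the cap, no reduction.

€306,746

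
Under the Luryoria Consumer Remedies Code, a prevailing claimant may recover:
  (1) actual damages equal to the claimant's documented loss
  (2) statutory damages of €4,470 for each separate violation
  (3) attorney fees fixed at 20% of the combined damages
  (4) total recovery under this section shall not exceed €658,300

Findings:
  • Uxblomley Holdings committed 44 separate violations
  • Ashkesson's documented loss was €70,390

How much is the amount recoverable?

Statutory damages: 44 × €4,470 = €196,680
Combined damages: €70,390 + €196,680 = €267,070
Attorney fees: 20% of €267,070 = €53,414
Total before cap: €267,070 + €53,414 = €320,484
Cap at €658,300: €320,484 is within the cap, no reduction.

€320,484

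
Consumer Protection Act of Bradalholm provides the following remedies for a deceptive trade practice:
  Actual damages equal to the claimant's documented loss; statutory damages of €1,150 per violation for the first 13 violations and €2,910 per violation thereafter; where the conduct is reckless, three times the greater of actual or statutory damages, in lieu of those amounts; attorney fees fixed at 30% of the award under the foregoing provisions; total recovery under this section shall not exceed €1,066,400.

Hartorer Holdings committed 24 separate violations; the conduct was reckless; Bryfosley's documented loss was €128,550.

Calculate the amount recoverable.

€501,345

First 13 violations: 13 × €1,150 = €14,950
Remaining violations: (24 − 13) × €2,910 = €32,010
Statutory damages: €14,950 + €32,010 = €46,960
Greater of actual damages (€128,550) or statutory damages (€46,960): €128,550
Trebled: 3 × €128,550 = €385,650
Attorney fees: 30% of €385,650 = €115,695
Total before cap: €385,650 + €115,695 = €501,345
Cap at €1,066,400: €501,345 is within the cap, no reduction.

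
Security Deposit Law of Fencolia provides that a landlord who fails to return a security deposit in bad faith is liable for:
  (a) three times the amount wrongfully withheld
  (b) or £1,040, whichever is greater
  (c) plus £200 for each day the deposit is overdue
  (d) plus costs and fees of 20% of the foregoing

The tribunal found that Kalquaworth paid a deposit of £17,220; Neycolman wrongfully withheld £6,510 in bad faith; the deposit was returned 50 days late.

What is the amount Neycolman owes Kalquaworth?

£35,436

Trebled: 3 × £6,510 = £19,530
Minimum £1,040: £19,530 meets the minimum, no increase.
Late-return penalty: 50 × £200 = £10,000
Damages plus late penalty: £19,530 + £10,000 = £29,530
Costs and fees: 20% of £29,530 = £5,906
Total recovery: £29,530 + £5,906 = £35,436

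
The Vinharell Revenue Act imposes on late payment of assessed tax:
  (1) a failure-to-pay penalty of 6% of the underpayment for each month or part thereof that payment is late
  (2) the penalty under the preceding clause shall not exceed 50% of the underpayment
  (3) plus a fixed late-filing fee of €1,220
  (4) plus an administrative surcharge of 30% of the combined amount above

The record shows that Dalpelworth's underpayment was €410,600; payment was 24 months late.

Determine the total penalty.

Accrued rate: 6% × 24 = 144%, capped at 50% → 50%
Failure-to-pay penalty: 50% of €410,600 = €205,300
Penalty before surcharge: €205,300 + €1,220 = €206,520
Administrative surcharge: 30% of €206,520 = €61,956
Total penalty: €206,520 + €61,956 = €268,476

Penalty: €268,476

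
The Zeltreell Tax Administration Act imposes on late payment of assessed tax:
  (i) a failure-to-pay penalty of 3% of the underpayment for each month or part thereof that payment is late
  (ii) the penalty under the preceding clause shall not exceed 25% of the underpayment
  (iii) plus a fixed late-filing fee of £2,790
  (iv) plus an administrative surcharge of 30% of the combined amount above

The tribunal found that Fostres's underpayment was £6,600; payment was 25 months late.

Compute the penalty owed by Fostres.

£5,772

Accrued rate: 3% × 25 = 75%, capped at 25% → 25%
Failure-to-pay penalty: 25% of £6,600 = £1,650
Penalty before surcharge: £1,650 + £2,790 = £4,440
Administrative surcharge: 30% of £4,440 = £1,332
Total penalty: £4,440 + £1,332 = £5,772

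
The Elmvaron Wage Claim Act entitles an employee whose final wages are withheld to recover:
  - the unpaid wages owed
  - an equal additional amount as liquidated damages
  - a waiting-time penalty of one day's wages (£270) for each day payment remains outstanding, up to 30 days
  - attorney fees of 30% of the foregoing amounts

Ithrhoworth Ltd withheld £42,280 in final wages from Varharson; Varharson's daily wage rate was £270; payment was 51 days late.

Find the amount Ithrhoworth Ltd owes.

£120,458

Liquidated damages (equal amount): £42,280
Penalty days: min(51, 30) = 30
Waiting-time penalty: 30 × £270 = £8,100
Subtotal: £42,280 + £42,280 + £8,100 = £92,660
Attorney fees: 30% of £92,660 = £27,798
Total award: £92,660 + £27,798 = £120,458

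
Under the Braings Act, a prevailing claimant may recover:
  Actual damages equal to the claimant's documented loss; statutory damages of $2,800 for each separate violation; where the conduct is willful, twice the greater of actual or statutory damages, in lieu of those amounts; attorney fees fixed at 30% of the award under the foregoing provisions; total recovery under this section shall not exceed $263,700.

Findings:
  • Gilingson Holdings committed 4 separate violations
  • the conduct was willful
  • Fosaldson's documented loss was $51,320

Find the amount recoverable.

Statutory damages: 4 × $2,800 = $11,200
Greater of actual damages ($51,320) or statutory damages ($11,200): $51,320
Doubled: 2 × $51,320 = $102,640
Attorney fees: 30% of $102,640 = $30,792
Total before cap: $102,640 + $30,792 = $133,432
Cap at $263,700: $133,432 is within the cap, no reduction.

$133,432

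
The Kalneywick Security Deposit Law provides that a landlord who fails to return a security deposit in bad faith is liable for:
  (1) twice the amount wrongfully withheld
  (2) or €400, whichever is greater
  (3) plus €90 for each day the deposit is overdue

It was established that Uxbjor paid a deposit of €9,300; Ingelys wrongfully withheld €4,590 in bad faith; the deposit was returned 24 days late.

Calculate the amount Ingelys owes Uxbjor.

Doubled: 2 × €4,590 = €9,180
Minimum €400: €9,180 meets the minimum, no increase.
Late-return penalty: 24 × €90 = €2,160
Damages plus late penalty: €9,180 + €2,160 = €11,340

€11,340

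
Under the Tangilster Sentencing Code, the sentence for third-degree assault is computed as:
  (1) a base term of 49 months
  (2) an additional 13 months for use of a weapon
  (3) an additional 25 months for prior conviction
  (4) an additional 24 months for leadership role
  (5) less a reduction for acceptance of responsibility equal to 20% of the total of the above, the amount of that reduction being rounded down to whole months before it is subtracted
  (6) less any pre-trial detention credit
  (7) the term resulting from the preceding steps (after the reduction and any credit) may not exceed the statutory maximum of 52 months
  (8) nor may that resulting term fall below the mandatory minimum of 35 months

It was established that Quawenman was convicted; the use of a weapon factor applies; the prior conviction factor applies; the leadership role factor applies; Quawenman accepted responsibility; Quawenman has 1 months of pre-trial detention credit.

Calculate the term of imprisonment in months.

Use of a weapon enhancement: +13 months
Prior conviction enhancement: +25 months
Leadership role enhancement: +24 months
Adjusted term: 49 months + 13 months + 25 months + 24 months = 111 months
Acceptance of responsibility reduction: 20% of 111 months = 22 months (rounded down)
After reduction: 111 − 22 = 89 months
Less pre-trial detention credit: 89 months − 1 months = 88 months
Cap at 52 months: 88 months exceeds the cap → 52 months
Minimum 35 months: 52 months meets the minimum, no increase.

52 months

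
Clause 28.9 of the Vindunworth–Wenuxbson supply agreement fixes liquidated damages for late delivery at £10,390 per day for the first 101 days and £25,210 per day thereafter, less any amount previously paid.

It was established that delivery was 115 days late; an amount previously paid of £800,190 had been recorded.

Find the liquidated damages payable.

First 101 days: 101 × £10,390 = £1,049,390
Remaining days: (115 − 101) × £25,210 = £352,940
Accrued per-day damages: £1,049,390 + £352,940 = £1,402,330
Less amount previously paid: £1,402,330 − £800,190 = £602,140

£602,140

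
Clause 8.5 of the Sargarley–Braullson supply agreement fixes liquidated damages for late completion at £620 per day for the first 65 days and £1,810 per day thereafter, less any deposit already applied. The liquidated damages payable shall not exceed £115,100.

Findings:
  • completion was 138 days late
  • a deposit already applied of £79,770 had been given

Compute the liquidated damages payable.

First 65 days: 65 × £620 = £40,300
Remaining days: (138 − 65) × £1,810 = £132,130
Accrued per-day damages: £40,300 + £132,130 = £172,430
Less deposit already applied: £172,430 − £79,770 = £92,660
Cap at £115,100: £92,660 is within the cap, no reduction.

£92,660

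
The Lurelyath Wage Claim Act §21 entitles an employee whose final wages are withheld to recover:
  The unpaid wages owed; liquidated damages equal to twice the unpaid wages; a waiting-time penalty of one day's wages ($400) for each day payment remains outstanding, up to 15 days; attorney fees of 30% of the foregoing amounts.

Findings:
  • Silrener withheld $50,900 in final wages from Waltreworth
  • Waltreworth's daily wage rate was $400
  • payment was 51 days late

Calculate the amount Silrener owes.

$206,310

Doubled: 2 × $50,900 = $101,800
Penalty days: min(51, 15) = 15
Waiting-time penalty: 15 × $400 = $6,000
Subtotal: $50,900 + $101,800 + $6,000 = $158,700
Attorney fees: 30% of $158,700 = $47,610
Total award: $158,700 + $47,610 = $206,310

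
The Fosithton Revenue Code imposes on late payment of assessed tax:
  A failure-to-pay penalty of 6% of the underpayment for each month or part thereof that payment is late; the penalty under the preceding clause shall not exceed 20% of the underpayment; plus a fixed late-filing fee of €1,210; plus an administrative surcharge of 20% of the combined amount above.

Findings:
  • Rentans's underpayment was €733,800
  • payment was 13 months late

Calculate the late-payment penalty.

Penalty: €177,564

Accrued rate: 6% × 13 = 78%, capped at 20% → 20%
Failure-to-pay penalty: 20% of €733,800 = €146,760
Penalty before surcharge: €146,760 + €1,210 = €147,970
Administrative surcharge: 20% of €147,970 = €29,594
Total penalty: €147,970 + €29,594 = €177,564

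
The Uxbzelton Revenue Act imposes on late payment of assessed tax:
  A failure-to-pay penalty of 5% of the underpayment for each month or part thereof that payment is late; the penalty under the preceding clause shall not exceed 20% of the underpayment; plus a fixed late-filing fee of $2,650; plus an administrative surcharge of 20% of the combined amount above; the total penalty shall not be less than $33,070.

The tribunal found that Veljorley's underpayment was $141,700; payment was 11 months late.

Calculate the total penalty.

$37,188

Accrued rate: 5% × 11 = 55%, capped at 20% → 20%
Failure-to-pay penalty: 20% of $141,700 = $28,340
Penalty before surcharge: $28,340 + $2,650 = $30,990
Administrative surcharge: 20% of $30,990 = $6,198
Total penalty: $30,990 + $6,198 = $37,188
Minimum $33,070: $37,188 meets the minimum, no increase.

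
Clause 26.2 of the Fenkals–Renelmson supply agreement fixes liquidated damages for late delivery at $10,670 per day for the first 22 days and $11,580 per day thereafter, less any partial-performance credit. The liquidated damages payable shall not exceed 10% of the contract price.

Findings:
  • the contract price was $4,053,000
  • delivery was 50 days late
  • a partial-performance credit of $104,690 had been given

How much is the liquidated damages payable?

$405,300

First 22 days: 22 × $10,670 = $234,740
Remaining days: (50 − 22) × $11,580 = $324,240
Accrued per-day damages: $234,740 + $324,240 = $558,980
Less partial-performance credit: $558,980 − $104,690 = $454,290
Cap: 10% of $4,053,000 = $405,300
Cap at $405,300: $454,290 exceeds the cap → $405,300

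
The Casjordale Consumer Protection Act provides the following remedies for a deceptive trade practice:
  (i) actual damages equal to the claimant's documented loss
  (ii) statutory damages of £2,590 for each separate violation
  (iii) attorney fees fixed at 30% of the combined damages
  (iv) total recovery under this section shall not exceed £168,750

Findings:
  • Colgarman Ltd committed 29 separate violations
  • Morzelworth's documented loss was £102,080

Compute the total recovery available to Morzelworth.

Statutory damages: 29 × £2,590 = £75,110
Combined damages: £102,080 + £75,110 = £177,190
Attorney fees: 30% of £177,190 = £53,157
Total before cap: £177,190 + £53,157 = £230,347
Cap at £168,750: £230,347 exceeds the cap → £168,750

£168,750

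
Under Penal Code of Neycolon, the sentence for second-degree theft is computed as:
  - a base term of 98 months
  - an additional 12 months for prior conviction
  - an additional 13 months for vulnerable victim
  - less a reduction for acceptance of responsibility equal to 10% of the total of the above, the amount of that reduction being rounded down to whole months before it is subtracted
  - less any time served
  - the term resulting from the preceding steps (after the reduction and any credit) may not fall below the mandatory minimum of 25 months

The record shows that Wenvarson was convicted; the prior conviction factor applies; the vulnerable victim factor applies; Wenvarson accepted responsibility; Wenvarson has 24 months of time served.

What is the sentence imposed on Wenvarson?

Prior conviction enhancement: +12 months
Vulnerable victim enhancement: +13 months
Adjusted term: 98 months + 12 months + 13 months = 123 months
Acceptance of responsibility reduction: 10% of 123 months = 12 months (rounded down)
After reduction: 123 − 12 = 111 months
Less time served: 111 months − 24 months = 87 months
Minimum 25 months: 87 months meets the minimum, no increase.

87 months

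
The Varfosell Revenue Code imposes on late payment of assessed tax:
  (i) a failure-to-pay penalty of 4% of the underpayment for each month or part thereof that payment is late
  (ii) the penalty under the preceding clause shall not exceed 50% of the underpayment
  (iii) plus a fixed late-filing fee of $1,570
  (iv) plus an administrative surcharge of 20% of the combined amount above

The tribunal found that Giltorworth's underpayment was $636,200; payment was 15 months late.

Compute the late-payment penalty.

$383,604

Accrued rate: 4% × 15 = 60%, capped at 50% → 50%
Failure-to-pay penalty: 50% of $636,200 = $318,100
Penalty before surcharge: $318,100 + $1,570 = $319,670
Administrative surcharge: 20% of $319,670 = $63,934
Total penalty: $319,670 + $63,934 = $383,604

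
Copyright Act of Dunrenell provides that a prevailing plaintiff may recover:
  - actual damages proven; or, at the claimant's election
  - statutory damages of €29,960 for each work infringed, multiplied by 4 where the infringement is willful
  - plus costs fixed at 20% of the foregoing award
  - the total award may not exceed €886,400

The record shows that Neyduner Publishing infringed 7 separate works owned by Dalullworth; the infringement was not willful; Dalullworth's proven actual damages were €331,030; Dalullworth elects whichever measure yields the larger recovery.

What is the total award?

Statutory damages: 7 × €29,960 = €209,720
Infringement not willful: no ×4 enhancement.
Greater of actual damages (€331,030) or statutory damages (€209,720): €331,030
Costs: 20% of €331,030 = €66,206
Award plus costs: €331,030 + €66,206 = €397,236
Cap at €886,400: €397,236 is within the cap, no reduction.

€397,236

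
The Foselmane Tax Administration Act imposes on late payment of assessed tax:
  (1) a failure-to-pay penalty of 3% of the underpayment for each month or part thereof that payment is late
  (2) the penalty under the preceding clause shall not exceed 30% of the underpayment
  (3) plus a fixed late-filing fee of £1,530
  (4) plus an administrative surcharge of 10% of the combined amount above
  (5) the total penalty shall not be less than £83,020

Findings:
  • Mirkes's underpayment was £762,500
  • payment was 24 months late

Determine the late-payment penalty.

£253,308

Accrued rate: 3% × 24 = 72%, capped at 30% → 30%
Failure-to-pay penalty: 30% of £762,500 = £228,750
Penalty before surcharge: £228,750 + £1,530 = £230,280
Administrative surcharge: 10% of £230,280 = £23,028
Total penalty: £230,280 + £23,028 = £253,308
Minimum £83,020: £253,308 meets the minimum, no increase.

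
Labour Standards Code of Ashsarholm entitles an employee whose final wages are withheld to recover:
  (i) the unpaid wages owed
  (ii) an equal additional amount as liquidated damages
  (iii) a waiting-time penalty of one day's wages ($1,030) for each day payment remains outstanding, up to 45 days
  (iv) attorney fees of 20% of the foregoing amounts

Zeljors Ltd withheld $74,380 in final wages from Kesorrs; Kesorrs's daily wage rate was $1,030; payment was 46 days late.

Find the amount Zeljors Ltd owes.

Liquidated damages (equal amount): $74,380
Penalty days: min(46, 45) = 45
Waiting-time penalty: 45 × $1,030 = $46,350
Subtotal: $74,380 + $74,380 + $46,350 = $195,110
Attorney fees: 20% of $195,110 = $39,022
Total award: $195,110 + $39,022 = $234,132

$234,132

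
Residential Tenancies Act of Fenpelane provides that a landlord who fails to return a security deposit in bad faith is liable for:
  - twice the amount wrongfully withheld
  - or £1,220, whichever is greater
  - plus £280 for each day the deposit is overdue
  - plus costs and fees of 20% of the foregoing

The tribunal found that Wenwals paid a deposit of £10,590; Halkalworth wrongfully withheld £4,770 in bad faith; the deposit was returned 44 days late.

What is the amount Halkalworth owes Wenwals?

Doubled: 2 × £4,770 = £9,540
Minimum £1,220: £9,540 meets the minimum, no increase.
Late-return penalty: 44 × £280 = £12,320
Damages plus late penalty: £9,540 + £12,320 = £21,860
Costs and fees: 20% of £21,860 = £4,372
Total recovery: £21,860 + £4,372 = £26,232

£26,232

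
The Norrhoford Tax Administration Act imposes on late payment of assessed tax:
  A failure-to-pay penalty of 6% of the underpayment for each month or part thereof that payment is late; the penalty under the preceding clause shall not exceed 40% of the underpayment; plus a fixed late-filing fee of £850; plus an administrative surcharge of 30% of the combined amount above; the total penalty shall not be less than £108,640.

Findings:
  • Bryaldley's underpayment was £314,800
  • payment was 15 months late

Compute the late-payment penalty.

£164,801

Accrued rate: 6% × 15 = 90%, capped at 40% → 40%
Failure-to-pay penalty: 40% of £314,800 = £125,920
Penalty before surcharge: £125,920 + £850 = £126,770
Administrative surcharge: 30% of £126,770 = £38,031
Total penalty: £126,770 + £38,031 = £164,801
Minimum £108,640: £164,801 meets the minimum, no increase.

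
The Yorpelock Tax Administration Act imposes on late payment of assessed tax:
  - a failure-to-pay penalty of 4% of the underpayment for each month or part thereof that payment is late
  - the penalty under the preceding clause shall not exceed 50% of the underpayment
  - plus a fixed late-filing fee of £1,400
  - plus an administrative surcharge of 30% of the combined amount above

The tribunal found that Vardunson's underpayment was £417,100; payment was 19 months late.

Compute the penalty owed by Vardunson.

£272,935

Accrued rate: 4% × 19 = 76%, capped at 50% → 50%
Failure-to-pay penalty: 50% of £417,100 = £208,550
Penalty before surcharge: £208,550 + £1,400 = £209,950
Administrative surcharge: 30% of £209,950 = £62,985
Total penalty: £209,950 + £62,985 = £272,935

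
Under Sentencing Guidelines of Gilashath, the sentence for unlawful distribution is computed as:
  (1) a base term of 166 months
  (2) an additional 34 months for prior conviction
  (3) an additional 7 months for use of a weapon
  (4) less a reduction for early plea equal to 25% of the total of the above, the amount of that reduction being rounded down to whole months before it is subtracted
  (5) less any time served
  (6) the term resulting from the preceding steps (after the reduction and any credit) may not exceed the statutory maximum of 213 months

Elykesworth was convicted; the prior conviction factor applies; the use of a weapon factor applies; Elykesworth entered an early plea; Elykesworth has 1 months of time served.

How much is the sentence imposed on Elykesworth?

Prior conviction enhancement: +34 months
Use of a weapon enhancement: +7 months
Adjusted term: 166 months + 34 months + 7 months = 207 months
Early plea reduction: 25% of 207 months = 51 months (rounded down)
After reduction: 207 − 51 = 156 months
Less time served: 156 months − 1 months = 155 months
Cap at 213 months: 155 months is within the cap, no reduction.

155 months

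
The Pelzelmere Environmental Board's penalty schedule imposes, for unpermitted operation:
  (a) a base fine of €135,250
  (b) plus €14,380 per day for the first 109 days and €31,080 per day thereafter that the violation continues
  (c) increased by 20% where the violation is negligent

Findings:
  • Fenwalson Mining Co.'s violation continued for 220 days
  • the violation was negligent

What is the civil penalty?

First 109 days: 109 × €14,380 = €1,567,420
Remaining days: (220 − 109) × €31,080 = €3,449,880
Per-day component: €1,567,420 + €3,449,880 = €5,017,300
Base plus per-day: €135,250 + €5,017,300 = €5,152,550
Enhancement: 20% of €5,152,550 = €1,030,510
Enhanced fine: €5,152,550 + €1,030,510 = €6,183,060

Civil penalty: €6,183,060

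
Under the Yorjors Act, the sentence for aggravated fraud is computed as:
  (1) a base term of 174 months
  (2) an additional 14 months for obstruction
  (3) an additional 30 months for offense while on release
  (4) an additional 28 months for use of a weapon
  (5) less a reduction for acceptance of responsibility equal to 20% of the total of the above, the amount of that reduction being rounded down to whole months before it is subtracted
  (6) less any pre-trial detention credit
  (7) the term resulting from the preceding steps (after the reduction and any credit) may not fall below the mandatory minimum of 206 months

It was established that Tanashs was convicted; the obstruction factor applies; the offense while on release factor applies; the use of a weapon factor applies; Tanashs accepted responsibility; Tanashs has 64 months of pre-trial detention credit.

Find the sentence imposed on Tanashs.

Sentence: 206 months

Obstruction enhancement: +14 months
Offense while on release enhancement: +30 months
Use of a weapon enhancement: +28 months
Adjusted term: 174 months + 14 months + 30 months + 28 months = 246 months
Acceptance of responsibility reduction: 20% of 246 months = 49 months (rounded down)
After reduction: 246 − 49 = 197 months
Less pre-trial detention credit: 197 months − 64 months = 133 months
Minimum 206 months: 133 months is below the minimum → 206 months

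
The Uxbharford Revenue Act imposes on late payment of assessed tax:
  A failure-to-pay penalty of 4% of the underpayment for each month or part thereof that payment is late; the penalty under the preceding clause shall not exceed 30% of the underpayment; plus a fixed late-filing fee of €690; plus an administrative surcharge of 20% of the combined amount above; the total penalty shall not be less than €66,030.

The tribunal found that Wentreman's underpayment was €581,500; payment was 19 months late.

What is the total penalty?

Accrued rate: 4% × 19 = 76%, capped at 30% → 30%
Failure-to-pay penalty: 30% of €581,500 = €174,450
Penalty before surcharge: €174,450 + €690 = €175,140
Administrative surcharge: 20% of €175,140 = €35,028
Total penalty: €175,140 + €35,028 = €210,168
Minimum €66,030: €210,168 meets the minimum, no increase.

€210,168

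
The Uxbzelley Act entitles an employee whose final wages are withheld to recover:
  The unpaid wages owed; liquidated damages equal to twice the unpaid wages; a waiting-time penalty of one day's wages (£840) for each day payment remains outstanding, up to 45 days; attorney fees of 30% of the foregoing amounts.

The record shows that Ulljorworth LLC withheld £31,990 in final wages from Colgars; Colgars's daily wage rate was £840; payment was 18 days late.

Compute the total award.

Doubled: 2 × £31,990 = £63,980
Penalty days: min(18, 45) = 18
Waiting-time penalty: 18 × £840 = £15,120
Subtotal: £31,990 + £63,980 + £15,120 = £111,090
Attorney fees: 30% of £111,090 = £33,327
Total award: £111,090 + £33,327 = £144,417

£144,417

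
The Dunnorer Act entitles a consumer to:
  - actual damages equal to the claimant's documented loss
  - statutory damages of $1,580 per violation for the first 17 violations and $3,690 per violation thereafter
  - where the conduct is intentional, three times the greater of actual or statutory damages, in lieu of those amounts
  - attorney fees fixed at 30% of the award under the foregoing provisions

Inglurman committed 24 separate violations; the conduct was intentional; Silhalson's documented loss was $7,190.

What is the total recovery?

First 17 violations: 17 × $1,580 = $26,860
Remaining violations: (24 − 17) × $3,690 = $25,830
Statutory damages: $26,860 + $25,830 = $52,690
Greater of actual damages ($7,190) or statutory damages ($52,690): $52,690
Trebled: 3 × $52,690 = $158,070
Attorney fees: 30% of $158,070 = $47,421
Total recovery: $158,070 + $47,421 = $205,491

$205,491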